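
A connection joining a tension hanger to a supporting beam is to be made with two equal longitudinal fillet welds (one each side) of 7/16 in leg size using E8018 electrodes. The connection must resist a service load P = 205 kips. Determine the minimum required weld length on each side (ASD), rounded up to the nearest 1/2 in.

E80XX → F_EXX = 80 ksi.
Throat t_e = 0.707 × 0.4375 = 0.3093 in.
r_n/Ω = (0.6 × 80 × 0.3093) / 2.0 = 7.423 kip/in.
L_req = P / (r_n/Ω) = 205 / 7.423 = 27.62 in total.
Per side: 27.62 / 2 = 13.81 in.
Round up → use L = 14 in on each side.

L = 14 in on each side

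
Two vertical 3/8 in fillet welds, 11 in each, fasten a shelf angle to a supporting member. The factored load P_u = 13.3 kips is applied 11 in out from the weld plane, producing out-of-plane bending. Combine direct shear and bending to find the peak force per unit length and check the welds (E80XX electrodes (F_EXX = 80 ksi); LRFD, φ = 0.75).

L_w = 2 × 11 = 22 in; section modulus (unit throat) S = 2 × L²/6 = 40.33 in².
Direct shear f_v = P/L_w = 13.3/22 = 0.6045 kip/in.
Moment M = P × e = 13.3 × 11 = 146.3 kip·in; bending f_b = M/S = 3.627 kip/in.
f_max = √(f_v² + f_b²) = √(0.6045² + 3.627²) = 3.677 kip/in.
φr_n = 0.75 × 0.6 × 80 × (0.707 × 0.375) = 9.544 kip/in → adequate.

f_max ≈ 3.68 kip/in; adequate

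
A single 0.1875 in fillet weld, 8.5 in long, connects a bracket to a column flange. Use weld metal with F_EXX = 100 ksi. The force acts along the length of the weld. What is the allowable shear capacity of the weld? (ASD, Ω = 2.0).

R_n/Ω ≈ 33.8 kip

Effective throat t_e = 0.707 × 0.1875 = 0.1326 in.
Total length L = 8.5 in; A_we = 0.1326 × 8.5 = 1.127 in².
F_nw = 0.6 F_EXX = 0.6 × 100 = 60 ksi.
R_n = 60 × 1.127 = 67.61 kip; R_n/Ω = 67.61/2.0 = 33.8 kip.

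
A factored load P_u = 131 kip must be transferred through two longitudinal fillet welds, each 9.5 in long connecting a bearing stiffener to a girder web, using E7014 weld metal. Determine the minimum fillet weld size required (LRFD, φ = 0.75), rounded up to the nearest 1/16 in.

E70XX → F_EXX = 70 ksi.
Total weld length L = 19 in.
Required throat t_e = P_u / (φ × 0.6 F_EXX × L) = 131 / (0.75 × 0.6 × 70 × 19) = 0.2189 in.
Required leg w = t_e / 0.707 = 0.3096 in → use 5/16 in.

w = 5/16 in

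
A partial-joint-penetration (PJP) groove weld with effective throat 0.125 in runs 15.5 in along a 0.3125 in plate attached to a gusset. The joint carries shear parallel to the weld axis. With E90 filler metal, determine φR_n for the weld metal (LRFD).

E90XX → F_EXX = 90 ksi.
Effective throat (given) t_e = 0.125 in.
A_we = 0.125 × 15.5 = 1.938 in².
F_nw = 0.6 F_EXX = 54 ksi.
φR_n = 0.75 × 54 × 1.938 = 78.47 kips.

φR_n ≈ 78.5 kips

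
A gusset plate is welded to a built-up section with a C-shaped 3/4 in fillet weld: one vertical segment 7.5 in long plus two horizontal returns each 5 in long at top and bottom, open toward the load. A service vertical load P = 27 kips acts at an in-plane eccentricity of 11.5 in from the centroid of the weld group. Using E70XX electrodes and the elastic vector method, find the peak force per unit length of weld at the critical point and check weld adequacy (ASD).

E70XX → F_EXX = 70 ksi.
Total weld length L_w = 17.5 in. Treat welds as unit-width lines.
Centroid: x̄ = 2×5×2.5 / 17.5 = 1.429 in from the vertical weld.
Polar moment about centroid: J = I_x + I_y = [7.5³/12 + 2×5×3.75²] + [7.5×1.429² + 2(5³/12 + 5×1.071²)] = 223.4 in³.
Direct shear f_v = P/L_w = 27 / 17.5 = 1.543 kip/in (vertical).
Torsion M = P·e = 27 × 11.5 = 310.5 kip·in.
Critical point at (x, y) = (3.571, 3.75) from centroid. f_tx = M·y/J = 5.212 kip/in; f_ty = M·x/J = 4.964 kip/in.
Resultant f_max = √[f_tx² + (f_v + f_ty)²] = √[5.212² + (1.543 + 4.964)²] = 8.337 kip/in.
Capacity per unit length: r_n/Ω = (1/2.0) × 0.6 × 70 × (0.707 × 0.75) = 11.14 kip/in.
8.337 ≤ 11.14 → adequate.

f_max ≈ 8.34 kip/in; adequate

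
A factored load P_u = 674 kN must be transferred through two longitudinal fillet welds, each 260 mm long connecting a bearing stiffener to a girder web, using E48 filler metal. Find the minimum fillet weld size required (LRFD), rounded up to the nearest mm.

E48XX → F_EXX = 480 MPa.
Total weld length L = 520 mm.
Required throat t_e = P_u / (φ × 0.6 F_EXX × L) = 674 / (0.75 × 0.6 × 480 × 520 × 10⁻³) = 6.001 mm.
Required leg w = t_e / 0.707 = 8.488 mm → use 9 mm.

w = 9 mm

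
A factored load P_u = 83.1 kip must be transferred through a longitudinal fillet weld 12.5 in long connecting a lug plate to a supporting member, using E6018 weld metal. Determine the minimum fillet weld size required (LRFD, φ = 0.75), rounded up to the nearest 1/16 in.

w = 3/8 in

E60XX → F_EXX = 60 ksi.
Total weld length L = 12.5 in.
Required throat t_e = P_u / (φ × 0.6 F_EXX × L) = 83.1 / (0.75 × 0.6 × 60 × 12.5) = 0.2462 in.
Required leg w = t_e / 0.707 = 0.3483 in → use 3/8 in.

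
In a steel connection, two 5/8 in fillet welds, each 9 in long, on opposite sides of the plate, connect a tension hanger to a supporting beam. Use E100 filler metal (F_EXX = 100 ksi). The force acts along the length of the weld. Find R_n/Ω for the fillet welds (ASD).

R_n/Ω ≈ 239 kip

Effective throat t_e = 0.707 × 0.625 = 0.4419 in.
Total length L = 18 in; A_we = 0.4419 × 18 = 7.954 in².
F_nw = 0.6 F_EXX = 0.6 × 100 = 60 ksi.
R_n = 60 × 7.954 = 477.2 kip; R_n/Ω = 477.2/2.0 = 238.6 kip.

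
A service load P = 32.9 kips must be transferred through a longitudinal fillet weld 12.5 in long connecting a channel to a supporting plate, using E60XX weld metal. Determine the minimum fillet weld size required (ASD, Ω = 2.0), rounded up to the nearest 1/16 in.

E60XX → F_EXX = 60 ksi.
Total weld length L = 12.5 in.
Required throat t_e = P × Ω / (0.6 F_EXX × L) = 32.9 × 2.0 / (0.6 × 60 × 12.5) = 0.1462 in.
Required leg w = t_e / 0.707 = 0.2068 in → use 1/4 in.

w = 1/4 in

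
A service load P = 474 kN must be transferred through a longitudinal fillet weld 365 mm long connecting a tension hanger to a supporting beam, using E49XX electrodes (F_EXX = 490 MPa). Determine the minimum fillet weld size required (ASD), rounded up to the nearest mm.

w = 13 mm

Total weld length L = 365 mm.
Required throat t_e = P × Ω / (0.6 F_EXX × L) = 474 × 2.0 / (0.6 × 490 × 365 × 10⁻³) = 8.834 mm.
Required leg w = t_e / 0.707 = 12.5 mm → use 13 mm.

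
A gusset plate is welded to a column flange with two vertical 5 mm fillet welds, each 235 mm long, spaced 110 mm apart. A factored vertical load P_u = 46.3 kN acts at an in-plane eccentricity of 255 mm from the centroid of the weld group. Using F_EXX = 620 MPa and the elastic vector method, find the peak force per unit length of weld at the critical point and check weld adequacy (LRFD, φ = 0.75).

Total weld length L_w = 470 mm. Treat welds as unit-width lines.
Polar moment about centroid: J = 2[d³/12 + d(b/2)²] = 2[235³/12 + 235×55²] = 3585000 mm³.
Direct shear f_v = P/L_w = 46.3×10³ / 470 = 98.51 N/mm (vertical).
Torsion M = P·e = 46.3×10³ × 255 = 11806000 N·mm.
Critical point at (x, y) = (55, 117.5) from centroid. f_tx = M·y/J = 387 N/mm; f_ty = M·x/J = 181.1 N/mm.
Resultant f_max = √[f_tx² + (f_v + f_ty)²] = √[387² + (98.51 + 181.1)²] = 477.5 N/mm.
Capacity per unit length: φr_n = 0.75 × 0.6 × 620 × (0.707 × 5) = 986.3 N/mm.
477.5 ≤ 986.3 → adequate.

f_max ≈ 477 N/mm; adequate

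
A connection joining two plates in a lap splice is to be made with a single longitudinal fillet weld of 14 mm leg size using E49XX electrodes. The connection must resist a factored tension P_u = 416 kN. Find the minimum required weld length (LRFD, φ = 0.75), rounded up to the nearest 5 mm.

E49XX → F_EXX = 490 MPa.
Throat t_e = 0.707 × 14 = 9.898 mm.
φr_n = 0.75 × 0.6 × 490 × 9.898 × 10⁻³ = 2.183 kN/mm.
L_req = P_u / φr_n = 416 / 2.183 = 190.6 mm total.
Round up → use L = 195 mm.

L = 195 mm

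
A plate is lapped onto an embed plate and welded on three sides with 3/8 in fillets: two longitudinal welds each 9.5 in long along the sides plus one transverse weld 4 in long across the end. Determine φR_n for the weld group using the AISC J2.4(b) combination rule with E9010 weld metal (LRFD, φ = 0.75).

φR_n ≈ 247 kips

E90XX → F_EXX = 90 ksi.
t_e = 0.707 × 0.375 = 0.2651 in.
R_nwl = 0.6 × 90 × 0.2651 × 19 = 272 kips (longitudinal, 2 welds).
R_nwt = 0.6 × 90 × 0.2651 × 4 = 57.27 kips (transverse, base value).
(i) R_nwl + R_nwt = 329.3 kips; (ii) 0.85 R_nwl + 1.5 R_nwt = 317.1 kips.
R_n = max = 329.3 kips [governs: (i)]; φR_n = 247 kips.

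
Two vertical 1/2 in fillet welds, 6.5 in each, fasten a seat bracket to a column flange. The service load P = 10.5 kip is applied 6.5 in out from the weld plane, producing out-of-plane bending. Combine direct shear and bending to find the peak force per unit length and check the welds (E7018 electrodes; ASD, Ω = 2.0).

E70XX → F_EXX = 70 ksi.
L_w = 2 × 6.5 = 13 in; section modulus (unit throat) S = 2 × L²/6 = 14.08 in².
Direct shear f_v = P/L_w = 10.5/13 = 0.8077 kip/in.
Moment M = P × e = 10.5 × 6.5 = 68.25 kip·in; bending f_b = M/S = 4.846 kip/in.
f_max = √(f_v² + f_b²) = √(0.8077² + 4.846²) = 4.913 kip/in.
r_n/Ω = (1/2.0) × 0.6 × 70 × (0.707 × 0.5) = 7.423 kip/in → adequate.

f_max ≈ 4.91 kip/in; adequate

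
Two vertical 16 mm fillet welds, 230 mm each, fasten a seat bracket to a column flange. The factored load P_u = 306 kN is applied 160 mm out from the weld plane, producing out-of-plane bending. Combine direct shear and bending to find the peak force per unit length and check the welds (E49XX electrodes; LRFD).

f_max ≈ 2860 N/mm; NOT adequate

E49XX → F_EXX = 490 MPa.
L_w = 2 × 230 = 460 mm; section modulus (unit throat) S = 2 × L²/6 = 17630 mm².
Direct shear f_v = P/L_w = 306×10³/460 = 665.2 N/mm.
Moment M = P × e = 306×10³ × 160 = 48960000 N·mm; bending f_b = M/S = 2777 N/mm.
f_max = √(f_v² + f_b²) = √(665.2² + 2777²) = 2855 N/mm.
φr_n = 0.75 × 0.6 × 490 × (0.707 × 16) = 2494 N/mm → NOT adequate.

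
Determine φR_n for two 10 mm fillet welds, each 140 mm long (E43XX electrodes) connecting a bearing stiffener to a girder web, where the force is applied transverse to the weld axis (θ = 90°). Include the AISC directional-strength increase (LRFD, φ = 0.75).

φR_n ≈ 575 kN

E43XX → F_EXX = 430 MPa.
t_e = 0.707 × 10 = 7.07 mm; A_we = 7.07 × 280 = 1980 mm².
Directional factor: 1.0 + 0.5 sin^1.5(90°) = 1.5.
F_nw = 0.6 × 430 × 1.5 = 387 MPa.
φR_n = 0.75 × 387 × 1980 × 10⁻³ = 574.6 kN.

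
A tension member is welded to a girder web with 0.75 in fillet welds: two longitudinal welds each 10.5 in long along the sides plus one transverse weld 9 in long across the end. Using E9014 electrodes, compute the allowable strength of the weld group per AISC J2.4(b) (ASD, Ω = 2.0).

E90XX → F_EXX = 90 ksi.
t_e = 0.707 × 0.75 = 0.5302 in.
R_nwl = 0.6 × 90 × 0.5302 × 21 = 601.3 kip (longitudinal, 2 welds).
R_nwt = 0.6 × 90 × 0.5302 × 9 = 257.7 kip (transverse, base value).
(i) R_nwl + R_nwt = 859 kip; (ii) 0.85 R_nwl + 1.5 R_nwt = 897.7 kip.
R_n = max = 897.7 kip [governs: (ii)]; R_n/Ω = 448.8 kip.

R_n/Ω ≈ 449 kip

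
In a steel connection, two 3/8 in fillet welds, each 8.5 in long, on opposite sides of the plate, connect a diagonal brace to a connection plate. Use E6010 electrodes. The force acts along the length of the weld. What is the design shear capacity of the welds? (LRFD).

φR_n ≈ 122 kips

E60XX → F_EXX = 60 ksi.
Effective throat t_e = 0.707 × 0.375 = 0.2651 in.
Total length L = 17 in; A_we = 0.2651 × 17 = 4.507 in².
F_nw = 0.6 F_EXX = 0.6 × 60 = 36 ksi.
φR_n = 0.75 × 36 × 4.507 = 121.7 kips.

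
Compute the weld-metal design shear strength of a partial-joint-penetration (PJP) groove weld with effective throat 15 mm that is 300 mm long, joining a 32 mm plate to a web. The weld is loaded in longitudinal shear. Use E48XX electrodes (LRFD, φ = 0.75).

E48XX → F_EXX = 480 MPa.
Effective throat (given) t_e = 15 mm.
A_we = 15 × 300 = 4500 mm².
F_nw = 0.6 F_EXX = 288 MPa.
φR_n = 0.75 × 288 × 4500 × 10⁻³ = 972 kN.

φR_n ≈ 972 kN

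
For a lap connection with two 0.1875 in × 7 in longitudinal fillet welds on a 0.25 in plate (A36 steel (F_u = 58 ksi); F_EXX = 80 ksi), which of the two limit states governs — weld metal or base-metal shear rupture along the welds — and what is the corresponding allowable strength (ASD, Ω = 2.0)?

t_e = 0.707 × 0.1875 = 0.1326 in; L = 14 in.
Weld metal: R_n/Ω = (1/2.0) × 0.6 × 80 × 0.1326 × 14 = 44.54 kip.
Base metal (shear rupture): R_n/Ω = (1/2.0) × 0.6 × 58 × 0.25 × 14 = 60.9 kip.
Governing: weld metal.

R_n/Ω ≈ 44.5 kip (weld metal governs)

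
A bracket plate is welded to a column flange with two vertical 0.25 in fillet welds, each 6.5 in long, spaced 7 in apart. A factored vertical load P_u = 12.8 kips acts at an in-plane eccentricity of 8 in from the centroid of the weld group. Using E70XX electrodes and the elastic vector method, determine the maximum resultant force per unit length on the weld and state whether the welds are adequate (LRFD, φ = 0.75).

E70XX → F_EXX = 70 ksi.
Total weld length L_w = 13 in. Treat welds as unit-width lines.
Polar moment about centroid: J = 2[d³/12 + d(b/2)²] = 2[6.5³/12 + 6.5×3.5²] = 205 in³.
Direct shear f_v = P/L_w = 12.8 / 13 = 0.9846 kip/in (vertical).
Torsion M = P·e = 12.8 × 8 = 102.4 kip·in.
Critical point at (x, y) = (3.5, 3.25) from centroid. f_tx = M·y/J = 1.623 kip/in; f_ty = M·x/J = 1.748 kip/in.
Resultant f_max = √[f_tx² + (f_v + f_ty)²] = √[1.623² + (0.9846 + 1.748)²] = 3.178 kip/in.
Capacity per unit length: φr_n = 0.75 × 0.6 × 70 × (0.707 × 0.25) = 5.568 kip/in.
3.178 ≤ 5.568 → adequate.

f_max ≈ 3.18 kip/in; adequate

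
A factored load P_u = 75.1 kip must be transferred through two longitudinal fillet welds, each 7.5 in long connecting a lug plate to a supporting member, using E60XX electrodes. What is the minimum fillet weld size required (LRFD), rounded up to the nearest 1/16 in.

w = 5/16 in

E60XX → F_EXX = 60 ksi.
Total weld length L = 15 in.
Required throat t_e = P_u / (φ × 0.6 F_EXX × L) = 75.1 / (0.75 × 0.6 × 60 × 15) = 0.1854 in.
Required leg w = t_e / 0.707 = 0.2623 in → use 5/16 in.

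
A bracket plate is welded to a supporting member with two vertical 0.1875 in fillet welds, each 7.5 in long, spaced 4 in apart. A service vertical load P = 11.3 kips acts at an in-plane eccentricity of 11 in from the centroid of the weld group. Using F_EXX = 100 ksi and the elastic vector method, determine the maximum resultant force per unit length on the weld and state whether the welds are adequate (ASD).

f_max ≈ 4.46 kip/in; NOT adequate

Total weld length L_w = 15 in. Treat welds as unit-width lines.
Polar moment about centroid: J = 2[d³/12 + d(b/2)²] = 2[7.5³/12 + 7.5×2²] = 130.3 in³.
Direct shear f_v = P/L_w = 11.3 / 15 = 0.7533 kip/in (vertical).
Torsion M = P·e = 11.3 × 11 = 124.3 kip·in.
Critical point at (x, y) = (2, 3.75) from centroid. f_tx = M·y/J = 3.577 kip/in; f_ty = M·x/J = 1.908 kip/in.
Resultant f_max = √[f_tx² + (f_v + f_ty)²] = √[3.577² + (0.7533 + 1.908)²] = 4.458 kip/in.
Capacity per unit length: r_n/Ω = (1/2.0) × 0.6 × 100 × (0.707 × 0.1875) = 3.977 kip/in.
4.458 > 3.977 → NOT adequate.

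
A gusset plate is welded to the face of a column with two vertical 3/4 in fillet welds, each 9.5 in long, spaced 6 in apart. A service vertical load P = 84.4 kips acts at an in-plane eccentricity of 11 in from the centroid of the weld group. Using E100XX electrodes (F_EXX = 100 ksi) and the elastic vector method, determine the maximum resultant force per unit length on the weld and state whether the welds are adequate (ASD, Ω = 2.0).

Total weld length L_w = 19 in. Treat welds as unit-width lines.
Polar moment about centroid: J = 2[d³/12 + d(b/2)²] = 2[9.5³/12 + 9.5×3²] = 313.9 in³.
Direct shear f_v = P/L_w = 84.4 / 19 = 4.442 kip/in (vertical).
Torsion M = P·e = 84.4 × 11 = 928.4 kip·in.
Critical point at (x, y) = (3, 4.75) from centroid. f_tx = M·y/J = 14.05 kip/in; f_ty = M·x/J = 8.873 kip/in.
Resultant f_max = √[f_tx² + (f_v + f_ty)²] = √[14.05² + (4.442 + 8.873)²] = 19.36 kip/in.
Capacity per unit length: r_n/Ω = (1/2.0) × 0.6 × 100 × (0.707 × 0.75) = 15.91 kip/in.
19.36 > 15.91 → NOT adequate.

f_max ≈ 19.4 kip/in; NOT adequate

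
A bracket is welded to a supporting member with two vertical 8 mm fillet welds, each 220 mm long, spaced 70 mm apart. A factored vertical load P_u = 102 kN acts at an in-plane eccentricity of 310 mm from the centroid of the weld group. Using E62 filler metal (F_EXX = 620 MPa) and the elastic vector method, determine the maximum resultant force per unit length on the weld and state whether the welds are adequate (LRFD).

Total weld length L_w = 440 mm. Treat welds as unit-width lines.
Polar moment about centroid: J = 2[d³/12 + d(b/2)²] = 2[220³/12 + 220×35²] = 2314000 mm³.
Direct shear f_v = P/L_w = 102×10³ / 440 = 231.8 N/mm (vertical).
Torsion M = P·e = 102×10³ × 310 = 31620000 N·mm.
Critical point at (x, y) = (35, 110) from centroid. f_tx = M·y/J = 1503 N/mm; f_ty = M·x/J = 478.3 N/mm.
Resultant f_max = √[f_tx² + (f_v + f_ty)²] = √[1503² + (231.8 + 478.3)²] = 1663 N/mm.
Capacity per unit length: φr_n = 0.75 × 0.6 × 620 × (0.707 × 8) = 1578 N/mm.
1663 > 1578 → NOT adequate.

f_max ≈ 1660 N/mm; NOT adequate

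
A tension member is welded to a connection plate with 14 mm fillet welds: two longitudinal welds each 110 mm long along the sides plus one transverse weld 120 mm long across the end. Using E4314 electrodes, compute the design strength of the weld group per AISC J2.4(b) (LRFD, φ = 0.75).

E43XX → F_EXX = 430 MPa.
t_e = 0.707 × 14 = 9.898 mm.
R_nwl = 0.6 × 430 × 9.898 × 220 × 10⁻³ = 561.8 kN (longitudinal, 2 welds).
R_nwt = 0.6 × 430 × 9.898 × 120 × 10⁻³ = 306.4 kN (transverse, base value).
(i) R_nwl + R_nwt = 868.3 kN; (ii) 0.85 R_nwl + 1.5 R_nwt = 937.2 kN.
R_n = max = 937.2 kN [governs: (ii)]; φR_n = 702.9 kN.

φR_n ≈ 703 kN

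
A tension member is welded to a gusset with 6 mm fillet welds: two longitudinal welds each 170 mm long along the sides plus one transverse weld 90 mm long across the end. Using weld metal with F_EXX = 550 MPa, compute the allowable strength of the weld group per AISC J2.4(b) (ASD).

t_e = 0.707 × 6 = 4.242 mm.
R_nwl = 0.6 × 550 × 4.242 × 340 × 10⁻³ = 476 kN (longitudinal, 2 welds).
R_nwt = 0.6 × 550 × 4.242 × 90 × 10⁻³ = 126 kN (transverse, base value).
(i) R_nwl + R_nwt = 601.9 kN; (ii) 0.85 R_nwl + 1.5 R_nwt = 593.5 kN.
R_n = max = 601.9 kN [governs: (i)]; R_n/Ω = 301 kN.

R_n/Ω ≈ 301 kN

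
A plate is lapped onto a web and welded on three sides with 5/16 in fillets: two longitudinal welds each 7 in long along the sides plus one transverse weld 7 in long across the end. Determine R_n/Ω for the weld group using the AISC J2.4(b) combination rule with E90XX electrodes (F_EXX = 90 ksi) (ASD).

t_e = 0.707 × 0.3125 = 0.2209 in.
R_nwl = 0.6 × 90 × 0.2209 × 14 = 167 kips (longitudinal, 2 welds).
R_nwt = 0.6 × 90 × 0.2209 × 7 = 83.51 kips (transverse, base value).
(i) R_nwl + R_nwt = 250.5 kips; (ii) 0.85 R_nwl + 1.5 R_nwt = 267.2 kips.
R_n = max = 267.2 kips [governs: (ii)]; R_n/Ω = 133.6 kips.

R_n/Ω ≈ 134 kips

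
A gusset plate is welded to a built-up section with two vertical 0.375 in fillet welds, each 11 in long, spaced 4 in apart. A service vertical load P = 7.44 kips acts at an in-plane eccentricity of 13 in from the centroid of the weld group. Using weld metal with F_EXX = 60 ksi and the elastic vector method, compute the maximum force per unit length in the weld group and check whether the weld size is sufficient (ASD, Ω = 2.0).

Total weld length L_w = 22 in. Treat welds as unit-width lines.
Polar moment about centroid: J = 2[d³/12 + d(b/2)²] = 2[11³/12 + 11×2²] = 309.8 in³.
Direct shear f_v = P/L_w = 7.44 / 22 = 0.3382 kip/in (vertical).
Torsion M = P·e = 7.44 × 13 = 96.72 kip·in.
Critical point at (x, y) = (2, 5.5) from centroid. f_tx = M·y/J = 1.717 kip/in; f_ty = M·x/J = 0.6243 kip/in.
Resultant f_max = √[f_tx² + (f_v + f_ty)²] = √[1.717² + (0.3382 + 0.6243)²] = 1.968 kip/in.
Capacity per unit length: r_n/Ω = (1/2.0) × 0.6 × 60 × (0.707 × 0.375) = 4.772 kip/in.
1.968 ≤ 4.772 → adequate.

f_max ≈ 1.97 kip/in; adequate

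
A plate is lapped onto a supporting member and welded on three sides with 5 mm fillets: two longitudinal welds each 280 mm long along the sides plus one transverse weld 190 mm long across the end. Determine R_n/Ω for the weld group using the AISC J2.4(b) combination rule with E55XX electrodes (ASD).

E55XX → F_EXX = 550 MPa.
t_e = 0.707 × 5 = 3.535 mm.
R_nwl = 0.6 × 550 × 3.535 × 560 × 10⁻³ = 653.3 kN (longitudinal, 2 welds).
R_nwt = 0.6 × 550 × 3.535 × 190 × 10⁻³ = 221.6 kN (transverse, base value).
(i) R_nwl + R_nwt = 874.9 kN; (ii) 0.85 R_nwl + 1.5 R_nwt = 887.7 kN.
R_n = max = 887.7 kN [governs: (ii)]; R_n/Ω = 443.9 kN.

R_n/Ω ≈ 444 kN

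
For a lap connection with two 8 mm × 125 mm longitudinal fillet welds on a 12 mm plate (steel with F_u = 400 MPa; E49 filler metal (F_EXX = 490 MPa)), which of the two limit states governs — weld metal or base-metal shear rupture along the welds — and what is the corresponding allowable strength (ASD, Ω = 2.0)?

R_n/Ω ≈ 208 kN (weld metal governs)

t_e = 0.707 × 8 = 5.656 mm; L = 250 mm.
Weld metal: R_n/Ω = (1/2.0) × 0.6 × 490 × 5.656 × 250 × 10⁻³ = 207.9 kN.
Base metal (shear rupture): R_n/Ω = (1/2.0) × 0.6 × 400 × 12 × 250 × 10⁻³ = 360 kN.
Governing: weld metal.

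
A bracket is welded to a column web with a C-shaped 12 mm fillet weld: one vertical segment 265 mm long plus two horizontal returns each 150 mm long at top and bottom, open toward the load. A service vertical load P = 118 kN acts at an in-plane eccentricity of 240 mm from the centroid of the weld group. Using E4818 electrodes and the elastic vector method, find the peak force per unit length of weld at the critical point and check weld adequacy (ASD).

f_max ≈ 748 N/mm; adequate

E48XX → F_EXX = 480 MPa.
Total weld length L_w = 565 mm. Treat welds as unit-width lines.
Centroid: x̄ = 2×150×75 / 565 = 39.82 mm from the vertical weld.
Polar moment about centroid: J = I_x + I_y = [265³/12 + 2×150×132.5²] + [265×39.82² + 2(150³/12 + 150×35.18²)] = 8172000 mm³.
Direct shear f_v = P/L_w = 118×10³ / 565 = 208.8 N/mm (vertical).
Torsion M = P·e = 118×10³ × 240 = 28320000 N·mm.
Critical point at (x, y) = (110.2, 132.5) from centroid. f_tx = M·y/J = 459.2 N/mm; f_ty = M·x/J = 381.8 N/mm.
Resultant f_max = √[f_tx² + (f_v + f_ty)²] = √[459.2² + (208.8 + 381.8)²] = 748.2 N/mm.
Capacity per unit length: r_n/Ω = (1/2.0) × 0.6 × 480 × (0.707 × 12) = 1222 N/mm.
748.2 ≤ 1222 → adequate.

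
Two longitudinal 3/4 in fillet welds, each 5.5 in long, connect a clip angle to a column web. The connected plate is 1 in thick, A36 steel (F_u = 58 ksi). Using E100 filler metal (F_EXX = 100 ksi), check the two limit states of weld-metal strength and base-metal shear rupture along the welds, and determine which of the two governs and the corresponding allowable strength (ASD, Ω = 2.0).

R_n/Ω ≈ 175 kip (weld metal governs)

t_e = 0.707 × 0.75 = 0.5302 in; L = 11 in.
Weld metal: R_n/Ω = (1/2.0) × 0.6 × 100 × 0.5302 × 11 = 175 kip.
Base metal (shear rupture): R_n/Ω = (1/2.0) × 0.6 × 58 × 1 × 11 = 191.4 kip.
Governing: weld metal.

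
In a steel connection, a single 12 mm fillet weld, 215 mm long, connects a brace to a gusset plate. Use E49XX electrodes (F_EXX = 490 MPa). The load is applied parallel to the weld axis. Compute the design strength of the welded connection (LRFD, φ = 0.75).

φR_n ≈ 402 kN

Effective throat t_e = 0.707 × 12 = 8.484 mm.
Total length L = 215 mm; A_we = 8.484 × 215 = 1824 mm².
F_nw = 0.6 F_EXX = 0.6 × 490 = 294 MPa.
φR_n = 0.75 × 294 × 1824 × 10⁻³ = 402.2 kN.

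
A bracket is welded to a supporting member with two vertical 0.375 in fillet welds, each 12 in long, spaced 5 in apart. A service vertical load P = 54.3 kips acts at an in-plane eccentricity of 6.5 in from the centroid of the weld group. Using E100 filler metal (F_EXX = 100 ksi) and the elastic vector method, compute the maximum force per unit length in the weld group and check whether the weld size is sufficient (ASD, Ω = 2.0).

f_max ≈ 6.46 kip/in; adequate

Total weld length L_w = 24 in. Treat welds as unit-width lines.
Polar moment about centroid: J = 2[d³/12 + d(b/2)²] = 2[12³/12 + 12×2.5²] = 438 in³.
Direct shear f_v = P/L_w = 54.3 / 24 = 2.262 kip/in (vertical).
Torsion M = P·e = 54.3 × 6.5 = 352.95 kip·in.
Critical point at (x, y) = (2.5, 6) from centroid. f_tx = M·y/J = 4.835 kip/in; f_ty = M·x/J = 2.015 kip/in.
Resultant f_max = √[f_tx² + (f_v + f_ty)²] = √[4.835² + (2.262 + 2.015)²] = 6.455 kip/in.
Capacity per unit length: r_n/Ω = (1/2.0) × 0.6 × 100 × (0.707 × 0.375) = 7.954 kip/in.
6.455 ≤ 7.954 → adequate.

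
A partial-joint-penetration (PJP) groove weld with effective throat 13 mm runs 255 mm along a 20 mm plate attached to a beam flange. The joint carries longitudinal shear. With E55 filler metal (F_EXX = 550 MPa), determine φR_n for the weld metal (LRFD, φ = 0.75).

φR_n ≈ 820 kN

Effective throat (given) t_e = 13 mm.
A_we = 13 × 255 = 3315 mm².
F_nw = 0.6 F_EXX = 330 MPa.
φR_n = 0.75 × 330 × 3315 × 10⁻³ = 820.5 kN.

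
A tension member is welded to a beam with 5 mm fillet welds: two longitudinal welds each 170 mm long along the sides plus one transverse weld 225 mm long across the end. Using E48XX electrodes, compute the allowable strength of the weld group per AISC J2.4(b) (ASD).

R_n/Ω ≈ 319 kN

E48XX → F_EXX = 480 MPa.
t_e = 0.707 × 5 = 3.535 mm.
R_nwl = 0.6 × 480 × 3.535 × 340 × 10⁻³ = 346.1 kN (longitudinal, 2 welds).
R_nwt = 0.6 × 480 × 3.535 × 225 × 10⁻³ = 229.1 kN (transverse, base value).
(i) R_nwl + R_nwt = 575.2 kN; (ii) 0.85 R_nwl + 1.5 R_nwt = 637.8 kN.
R_n = max = 637.8 kN [governs: (ii)]; R_n/Ω = 318.9 kN.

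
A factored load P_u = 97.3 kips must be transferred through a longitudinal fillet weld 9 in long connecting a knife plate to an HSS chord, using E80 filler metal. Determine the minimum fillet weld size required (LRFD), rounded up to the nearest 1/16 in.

E80XX → F_EXX = 80 ksi.
Total weld length L = 9 in.
Required throat t_e = P_u / (φ × 0.6 F_EXX × L) = 97.3 / (0.75 × 0.6 × 80 × 9) = 0.3003 in.
Required leg w = t_e / 0.707 = 0.4248 in → use 7/16 in.

w = 7/16 in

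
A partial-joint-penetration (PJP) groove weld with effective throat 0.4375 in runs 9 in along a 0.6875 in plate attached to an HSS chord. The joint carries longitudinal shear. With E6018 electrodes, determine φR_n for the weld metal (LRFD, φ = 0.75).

φR_n ≈ 106 kip

E60XX → F_EXX = 60 ksi.
Effective throat (given) t_e = 0.4375 in.
A_we = 0.4375 × 9 = 3.938 in².
F_nw = 0.6 F_EXX = 36 ksi.
φR_n = 0.75 × 36 × 3.938 = 106.3 kip.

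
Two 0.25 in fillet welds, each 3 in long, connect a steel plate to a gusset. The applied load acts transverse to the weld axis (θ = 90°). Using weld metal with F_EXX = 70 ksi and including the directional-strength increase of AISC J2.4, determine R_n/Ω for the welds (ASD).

t_e = 0.707 × 0.25 = 0.1767 in; A_we = 0.1767 × 6 = 1.06 in².
Directional factor: 1.0 + 0.5 sin^1.5(90°) = 1.5.
F_nw = 0.6 × 70 × 1.5 = 63 ksi.
R_n/Ω = (63 × 1.06) / 2.0 = 33.41 kip.

R_n/Ω ≈ 33.4 kip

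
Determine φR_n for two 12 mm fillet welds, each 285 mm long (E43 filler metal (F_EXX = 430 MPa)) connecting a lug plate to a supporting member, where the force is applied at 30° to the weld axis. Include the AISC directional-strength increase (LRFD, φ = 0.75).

t_e = 0.707 × 12 = 8.484 mm; A_we = 8.484 × 570 = 4836 mm².
Directional factor: 1.0 + 0.5 sin^1.5(30°) = 1.177.
F_nw = 0.6 × 430 × 1.177 = 303.6 MPa.
φR_n = 0.75 × 303.6 × 4836 × 10⁻³ = 1101 kN.

φR_n ≈ 1100 kN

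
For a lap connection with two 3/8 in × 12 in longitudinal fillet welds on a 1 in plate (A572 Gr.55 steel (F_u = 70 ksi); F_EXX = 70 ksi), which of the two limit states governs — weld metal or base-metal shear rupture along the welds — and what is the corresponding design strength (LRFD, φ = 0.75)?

t_e = 0.707 × 0.375 = 0.2651 in; L = 24 in.
Weld metal: φR_n = 0.75 × 0.6 × 70 × 0.2651 × 24 = 200.4 kip.
Base metal (shear rupture): φR_n = 0.75 × 0.6 × 70 × 1 × 24 = 756 kip.
Governing: weld metal.

φR_n ≈ 200 kip (weld metal governs)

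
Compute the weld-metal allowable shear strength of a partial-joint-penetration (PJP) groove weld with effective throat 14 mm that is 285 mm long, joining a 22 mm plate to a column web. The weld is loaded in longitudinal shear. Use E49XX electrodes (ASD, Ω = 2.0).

E49XX → F_EXX = 490 MPa.
Effective throat (given) t_e = 14 mm.
A_we = 14 × 285 = 3990 mm².
F_nw = 0.6 F_EXX = 294 MPa.
R_n/Ω = (294 × 3990) / 2.0 × 10⁻³ = 586.5 kN.

R_n/Ω ≈ 587 kN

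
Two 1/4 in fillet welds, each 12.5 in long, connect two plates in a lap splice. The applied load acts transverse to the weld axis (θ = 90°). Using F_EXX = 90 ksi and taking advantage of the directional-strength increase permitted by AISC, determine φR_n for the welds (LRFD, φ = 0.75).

φR_n ≈ 268 kips

t_e = 0.707 × 0.25 = 0.1767 in; A_we = 0.1767 × 25 = 4.419 in².
Directional factor: 1.0 + 0.5 sin^1.5(90°) = 1.5.
F_nw = 0.6 × 90 × 1.5 = 81 ksi.
φR_n = 0.75 × 81 × 4.419 = 268.4 kips.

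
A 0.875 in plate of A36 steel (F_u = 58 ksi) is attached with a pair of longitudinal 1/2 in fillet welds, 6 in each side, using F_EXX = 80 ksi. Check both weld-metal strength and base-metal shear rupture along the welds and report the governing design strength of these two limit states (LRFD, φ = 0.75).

t_e = 0.707 × 0.5 = 0.3535 in; L = 12 in.
Weld metal: φR_n = 0.75 × 0.6 × 80 × 0.3535 × 12 = 152.7 kips.
Base metal (shear rupture): φR_n = 0.75 × 0.6 × 58 × 0.875 × 12 = 274 kips.
Governing: weld metal.

φR_n ≈ 153 kips (weld metal governs)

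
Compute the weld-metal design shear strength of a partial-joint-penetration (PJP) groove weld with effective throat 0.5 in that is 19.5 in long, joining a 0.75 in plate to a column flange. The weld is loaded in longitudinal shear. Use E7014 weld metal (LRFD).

φR_n ≈ 307 kip

E70XX → F_EXX = 70 ksi.
Effective throat (given) t_e = 0.5 in.
A_we = 0.5 × 19.5 = 9.75 in².
F_nw = 0.6 F_EXX = 42 ksi.
φR_n = 0.75 × 42 × 9.75 = 307.1 kip.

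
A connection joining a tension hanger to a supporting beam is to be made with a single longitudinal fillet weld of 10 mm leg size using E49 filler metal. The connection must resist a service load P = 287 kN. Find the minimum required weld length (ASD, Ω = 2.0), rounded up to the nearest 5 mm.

E49XX → F_EXX = 490 MPa.
Throat t_e = 0.707 × 10 = 7.07 mm.
r_n/Ω = (0.6 × 490 × 7.07) / 2.0 = 1039 N/mm = 1.039 kN/mm.
L_req = P / (r_n/Ω) = 287 / 1.039 = 276.2 mm total.
Round up → use L = 280 mm.

L = 280 mm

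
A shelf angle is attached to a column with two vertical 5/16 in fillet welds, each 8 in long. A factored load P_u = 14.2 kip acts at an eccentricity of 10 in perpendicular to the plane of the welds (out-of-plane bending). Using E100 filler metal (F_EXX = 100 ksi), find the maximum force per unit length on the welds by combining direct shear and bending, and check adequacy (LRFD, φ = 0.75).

L_w = 2 × 8 = 16 in; section modulus (unit throat) S = 2 × L²/6 = 21.33 in².
Direct shear f_v = P/L_w = 14.2/16 = 0.8875 kip/in.
Moment M = P × e = 14.2 × 10 = 142 kip·in; bending f_b = M/S = 6.656 kip/in.
f_max = √(f_v² + f_b²) = √(0.8875² + 6.656²) = 6.715 kip/in.
φr_n = 0.75 × 0.6 × 100 × (0.707 × 0.3125) = 9.942 kip/in → adequate.

f_max ≈ 6.72 kip/in; adequate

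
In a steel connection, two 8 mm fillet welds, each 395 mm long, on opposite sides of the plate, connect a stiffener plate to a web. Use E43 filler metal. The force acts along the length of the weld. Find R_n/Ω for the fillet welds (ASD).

R_n/Ω ≈ 576 kN

E43XX → F_EXX = 430 MPa.
Effective throat t_e = 0.707 × 8 = 5.656 mm.
Total length L = 790 mm; A_we = 5.656 × 790 = 4468 mm².
F_nw = 0.6 F_EXX = 0.6 × 430 = 258 MPa.
R_n = 258 × 4468 × 10⁻³ = 1153 kN; R_n/Ω = 1153/2.0 = 576.4 kN.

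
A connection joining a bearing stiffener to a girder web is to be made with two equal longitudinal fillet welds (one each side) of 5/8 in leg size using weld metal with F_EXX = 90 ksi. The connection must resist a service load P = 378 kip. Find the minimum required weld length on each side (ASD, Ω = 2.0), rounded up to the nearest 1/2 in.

L = 16 in on each side

Throat t_e = 0.707 × 0.625 = 0.4419 in.
r_n/Ω = (0.6 × 90 × 0.4419) / 2.0 = 11.93 kip/in.
L_req = P / (r_n/Ω) = 378 / 11.93 = 31.68 in total.
Per side: 31.68 / 2 = 15.84 in.
Round up → use L = 16 in on each side.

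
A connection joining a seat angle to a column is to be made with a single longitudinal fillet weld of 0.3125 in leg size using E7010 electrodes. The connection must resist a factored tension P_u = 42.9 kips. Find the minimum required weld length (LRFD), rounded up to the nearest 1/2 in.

E70XX → F_EXX = 70 ksi.
Throat t_e = 0.707 × 0.3125 = 0.2209 in.
φr_n = 0.75 × 0.6 × 70 × 0.2209 = 6.96 kips/in.
L_req = P_u / φr_n = 42.9 / 6.96 = 6.164 in total.
Round up → use L = 6.5 in.

L = 6.5 in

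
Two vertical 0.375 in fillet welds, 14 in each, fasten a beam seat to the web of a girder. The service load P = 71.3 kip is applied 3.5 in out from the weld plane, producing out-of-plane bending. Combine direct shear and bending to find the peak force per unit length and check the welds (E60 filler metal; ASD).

E60XX → F_EXX = 60 ksi.
L_w = 2 × 14 = 28 in; section modulus (unit throat) S = 2 × L²/6 = 65.33 in².
Direct shear f_v = P/L_w = 71.3/28 = 2.546 kip/in.
Moment M = P × e = 71.3 × 3.5 = 249.55 kip·in; bending f_b = M/S = 3.82 kip/in.
f_max = √(f_v² + f_b²) = √(2.546² + 3.82²) = 4.591 kip/in.
r_n/Ω = (1/2.0) × 0.6 × 60 × (0.707 × 0.375) = 4.772 kip/in → adequate.

f_max ≈ 4.59 kip/in; adequate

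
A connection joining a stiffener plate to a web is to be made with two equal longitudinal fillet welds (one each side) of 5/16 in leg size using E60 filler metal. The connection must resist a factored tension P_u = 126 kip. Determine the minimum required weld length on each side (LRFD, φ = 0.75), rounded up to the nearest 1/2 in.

E60XX → F_EXX = 60 ksi.
Throat t_e = 0.707 × 0.3125 = 0.2209 in.
φr_n = 0.75 × 0.6 × 60 × 0.2209 = 5.965 kip/in.
L_req = P_u / φr_n = 126 / 5.965 = 21.12 in total.
Per side: 21.12 / 2 = 10.56 in.
Round up → use L = 11 in on each side.

L = 11 in on each side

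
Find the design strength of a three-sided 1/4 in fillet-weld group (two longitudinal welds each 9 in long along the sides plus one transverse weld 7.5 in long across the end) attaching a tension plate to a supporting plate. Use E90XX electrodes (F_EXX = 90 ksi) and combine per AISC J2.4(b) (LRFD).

t_e = 0.707 × 0.25 = 0.1767 in.
R_nwl = 0.6 × 90 × 0.1767 × 18 = 171.8 kips (longitudinal, 2 welds).
R_nwt = 0.6 × 90 × 0.1767 × 7.5 = 71.58 kips (transverse, base value).
(i) R_nwl + R_nwt = 243.4 kips; (ii) 0.85 R_nwl + 1.5 R_nwt = 253.4 kips.
R_n = max = 253.4 kips [governs: (ii)]; φR_n = 190.1 kips.

φR_n ≈ 190 kips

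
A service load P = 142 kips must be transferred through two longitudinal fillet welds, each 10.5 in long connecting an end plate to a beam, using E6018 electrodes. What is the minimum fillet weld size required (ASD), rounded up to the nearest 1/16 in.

w = 9/16 in

E60XX → F_EXX = 60 ksi.
Total weld length L = 21 in.
Required throat t_e = P × Ω / (0.6 F_EXX × L) = 142 × 2.0 / (0.6 × 60 × 21) = 0.3757 in.
Required leg w = t_e / 0.707 = 0.5313 in → use 9/16 in.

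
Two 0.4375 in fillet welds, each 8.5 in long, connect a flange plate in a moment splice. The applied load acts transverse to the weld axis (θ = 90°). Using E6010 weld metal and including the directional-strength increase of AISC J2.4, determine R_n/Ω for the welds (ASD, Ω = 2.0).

E60XX → F_EXX = 60 ksi.
t_e = 0.707 × 0.4375 = 0.3093 in; A_we = 0.3093 × 17 = 5.258 in².
Directional factor: 1.0 + 0.5 sin^1.5(90°) = 1.5.
F_nw = 0.6 × 60 × 1.5 = 54 ksi.
R_n/Ω = (54 × 5.258) / 2.0 = 142 kips.

R_n/Ω ≈ 142 kips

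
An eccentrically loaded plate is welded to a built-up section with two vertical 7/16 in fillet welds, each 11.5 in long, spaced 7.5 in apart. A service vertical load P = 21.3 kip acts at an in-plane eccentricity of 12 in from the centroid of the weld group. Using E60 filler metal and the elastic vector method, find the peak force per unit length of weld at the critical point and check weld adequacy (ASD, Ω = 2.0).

E60XX → F_EXX = 60 ksi.
Total weld length L_w = 23 in. Treat welds as unit-width lines.
Polar moment about centroid: J = 2[d³/12 + d(b/2)²] = 2[11.5³/12 + 11.5×3.75²] = 576.9 in³.
Direct shear f_v = P/L_w = 21.3 / 23 = 0.9261 kip/in (vertical).
Torsion M = P·e = 21.3 × 12 = 255.6 kip·in.
Critical point at (x, y) = (3.75, 5.75) from centroid. f_tx = M·y/J = 2.548 kip/in; f_ty = M·x/J = 1.661 kip/in.
Resultant f_max = √[f_tx² + (f_v + f_ty)²] = √[2.548² + (0.9261 + 1.661)²] = 3.631 kip/in.
Capacity per unit length: r_n/Ω = (1/2.0) × 0.6 × 60 × (0.707 × 0.4375) = 5.568 kip/in.
3.631 ≤ 5.568 → adequate.

f_max ≈ 3.63 kip/in; adequate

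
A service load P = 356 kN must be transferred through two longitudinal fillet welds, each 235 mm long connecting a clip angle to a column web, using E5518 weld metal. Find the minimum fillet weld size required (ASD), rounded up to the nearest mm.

E55XX → F_EXX = 550 MPa.
Total weld length L = 470 mm.
Required throat t_e = P × Ω / (0.6 F_EXX × L) = 356 × 2.0 / (0.6 × 550 × 470 × 10⁻³) = 4.591 mm.
Required leg w = t_e / 0.707 = 6.493 mm → use 7 mm.

w = 7 mm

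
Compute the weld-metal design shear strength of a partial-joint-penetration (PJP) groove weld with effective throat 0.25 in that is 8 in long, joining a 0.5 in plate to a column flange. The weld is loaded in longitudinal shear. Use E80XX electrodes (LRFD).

φR_n ≈ 72 kips

E80XX → F_EXX = 80 ksi.
Effective throat (given) t_e = 0.25 in.
A_we = 0.25 × 8 = 2 in².
F_nw = 0.6 F_EXX = 48 ksi.
φR_n = 0.75 × 48 × 2 = 72 kips.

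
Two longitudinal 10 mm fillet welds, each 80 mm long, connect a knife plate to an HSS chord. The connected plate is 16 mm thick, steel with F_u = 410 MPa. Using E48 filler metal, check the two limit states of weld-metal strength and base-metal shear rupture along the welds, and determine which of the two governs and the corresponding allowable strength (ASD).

E48XX → F_EXX = 480 MPa.
t_e = 0.707 × 10 = 7.07 mm; L = 160 mm.
Weld metal: R_n/Ω = (1/2.0) × 0.6 × 480 × 7.07 × 160 × 10⁻³ = 162.9 kN.
Base metal (shear rupture): R_n/Ω = (1/2.0) × 0.6 × 410 × 16 × 160 × 10⁻³ = 314.9 kN.
Governing: weld metal.

R_n/Ω ≈ 163 kN (weld metal governs)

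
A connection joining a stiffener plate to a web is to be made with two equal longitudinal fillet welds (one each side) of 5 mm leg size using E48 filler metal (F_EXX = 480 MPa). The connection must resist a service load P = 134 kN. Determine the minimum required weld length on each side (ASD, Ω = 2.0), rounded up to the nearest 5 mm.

Throat t_e = 0.707 × 5 = 3.535 mm.
r_n/Ω = (0.6 × 480 × 3.535) / 2.0 = 509 N/mm = 0.509 kN/mm.
L_req = P / (r_n/Ω) = 134 / 0.509 = 263.2 mm total.
Per side: 263.2 / 2 = 131.6 mm.
Round up → use L = 135 mm on each side.

L = 135 mm on each side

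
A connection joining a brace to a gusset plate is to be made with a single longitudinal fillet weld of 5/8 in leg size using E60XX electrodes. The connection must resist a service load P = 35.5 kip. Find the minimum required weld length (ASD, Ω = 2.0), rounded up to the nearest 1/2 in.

L = 4.5 in

E60XX → F_EXX = 60 ksi.
Throat t_e = 0.707 × 0.625 = 0.4419 in.
r_n/Ω = (0.6 × 60 × 0.4419) / 2.0 = 7.954 kip/in.
L_req = P / (r_n/Ω) = 35.5 / 7.954 = 4.463 in total.
Round up → use L = 4.5 in.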